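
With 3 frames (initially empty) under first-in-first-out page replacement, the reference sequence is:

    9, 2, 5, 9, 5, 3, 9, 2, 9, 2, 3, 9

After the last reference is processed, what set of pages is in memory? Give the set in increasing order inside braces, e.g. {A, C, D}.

9 → fault, frames (9)
2 → fault, frames (9 2)
5 → fault, frames (9 2 5)
9 → hit
5 → hit
3 → fault, evict 9, frames (2 5 3)
9 → fault, evict 2, frames (5 3 9)
2 → fault, evict 5, frames (3 9 2)
9 → hit
2 → hit
3 → hit
9 → hit

{2, 3, 9}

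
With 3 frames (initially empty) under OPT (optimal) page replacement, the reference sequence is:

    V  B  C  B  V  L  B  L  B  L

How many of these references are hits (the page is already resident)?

6

V -> miss, frames [V]
B -> miss, frames [V, B]
C -> miss, frames [V, B, C]
B -> hit
V -> hit
L -> miss, evict C, frames [V, B, L]
B -> hit
L -> hit
B -> hit
L -> hit
Hits: 6.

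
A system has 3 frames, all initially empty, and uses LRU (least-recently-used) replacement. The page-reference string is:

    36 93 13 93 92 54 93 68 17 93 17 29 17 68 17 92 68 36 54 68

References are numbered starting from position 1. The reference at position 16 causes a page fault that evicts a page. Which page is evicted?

pos 1: 36 -> fault, frames (36)
pos 2: 93 -> fault, frames (36 93)
pos 3: 13 -> fault, frames (36 93 13)
pos 4: 93 -> hit
pos 5: 92 -> fault, evict 36, frames (13 93 92)
pos 6: 54 -> fault, evict 13, frames (93 92 54)
pos 7: 93 -> hit
pos 8: 68 -> fault, evict 92, frames (54 93 68)
pos 9: 17 -> fault, evict 54, frames (93 68 17)
pos 10: 93 -> hit
pos 11: 17 -> hit
pos 12: 29 -> fault, evict 68, frames (93 17 29)
pos 13: 17 -> hit
pos 14: 68 -> fault, evict 93, frames (29 17 68)
pos 15: 17 -> hit
pos 16: 92 -> fault, evict 29, frames (68 17 92)
At position 16, page 29 is evicted.

29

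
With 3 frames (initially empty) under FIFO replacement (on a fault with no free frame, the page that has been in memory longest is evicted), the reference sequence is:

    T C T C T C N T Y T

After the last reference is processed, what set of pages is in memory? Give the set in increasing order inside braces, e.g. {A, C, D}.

{N, T, Y}

T -> fault, frames {T}
C -> fault, frames {T,C}
T -> hit
C -> hit
T -> hit
C -> hit
N -> fault, frames {T,C,N}
T -> hit
Y -> fault, evict T, frames {C,N,Y}
T -> fault, evict C, frames {N,Y,T}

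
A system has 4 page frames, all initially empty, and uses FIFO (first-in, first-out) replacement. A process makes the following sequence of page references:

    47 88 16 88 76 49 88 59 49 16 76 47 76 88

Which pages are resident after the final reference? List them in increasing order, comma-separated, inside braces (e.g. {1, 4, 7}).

47: miss, frames {47}
88: miss, frames {47,88}
16: miss, frames {47,88,16}
88: hit
76: miss, frames {47,88,16,76}
49: miss, evict 47, frames {88,16,76,49}
88: hit
59: miss, evict 88, frames {16,76,49,59}
49: hit
16: hit
76: hit
47: miss, evict 16, frames {76,49,59,47}
76: hit
88: miss, evict 76, frames {49,59,47,88}

{47, 49, 59, 88}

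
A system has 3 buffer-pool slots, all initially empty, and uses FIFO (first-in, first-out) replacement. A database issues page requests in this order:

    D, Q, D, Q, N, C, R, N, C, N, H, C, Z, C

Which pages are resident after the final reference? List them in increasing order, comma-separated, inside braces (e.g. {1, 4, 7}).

D: fault, frames {D}
Q: fault, frames {D,Q}
D: hit
Q: hit
N: fault, frames {D,Q,N}
C: fault, evict D, frames {Q,N,C}
R: fault, evict Q, frames {N,C,R}
N: hit
C: hit
N: hit
H: fault, evict N, frames {C,R,H}
C: hit
Z: fault, evict C, frames {R,H,Z}
C: fault, evict R, frames {H,Z,C}

{C, H, Z}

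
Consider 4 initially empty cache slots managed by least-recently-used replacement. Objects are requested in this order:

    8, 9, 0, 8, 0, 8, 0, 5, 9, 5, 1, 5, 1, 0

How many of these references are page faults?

8 → miss, frames (8)
9 → miss, frames (8 9)
0 → miss, frames (8 9 0)
8 → hit
0 → hit
8 → hit
0 → hit
5 → miss, frames (9 8 0 5)
9 → hit
5 → hit
1 → miss, evict 8, frames (0 9 5 1)
5 → hit
1 → hit
0 → hit
Page faults: 5.

5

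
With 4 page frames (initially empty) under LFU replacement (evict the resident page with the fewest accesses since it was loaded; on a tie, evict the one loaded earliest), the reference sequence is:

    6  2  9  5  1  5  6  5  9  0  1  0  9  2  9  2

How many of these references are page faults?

9

6 → miss, frames (6)
2 → miss, frames (6 2)
9 → miss, frames (6 2 9)
5 → miss, frames (6 2 9 5)
1 → miss, evict 6, frames (2 9 5 1)
5 → hit
6 → miss, evict 2, frames (9 5 1 6)
5 → hit
9 → hit
0 → miss, evict 1, frames (9 5 6 0)
1 → miss, evict 6, frames (9 5 0 1)
0 → hit
9 → hit
2 → miss, evict 1, frames (9 5 0 2)
9 → hit
2 → hit
Page faults: 9.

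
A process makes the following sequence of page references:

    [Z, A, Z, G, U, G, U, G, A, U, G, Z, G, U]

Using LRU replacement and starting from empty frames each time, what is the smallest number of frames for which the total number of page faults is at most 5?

f=1: 14 faults
f=2: 9 faults
f=3: 6 faults
f=4: 4 faults
Smallest f with faults ≤ 5 is 4.

4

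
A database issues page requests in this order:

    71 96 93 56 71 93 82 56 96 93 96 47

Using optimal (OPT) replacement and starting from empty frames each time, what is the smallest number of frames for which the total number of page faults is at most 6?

f=1: 12 faults
f=2: 9 faults
f=3: 7 faults
f=4: 6 faults
f=5: 6 faults
f=6: 6 faults
Smallest f with faults ≤ 6 is 4.

4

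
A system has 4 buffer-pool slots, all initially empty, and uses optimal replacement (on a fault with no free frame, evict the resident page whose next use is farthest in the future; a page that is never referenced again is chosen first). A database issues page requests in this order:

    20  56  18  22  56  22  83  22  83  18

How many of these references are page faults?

20: fault, frames (20)
56: fault, frames (20 56)
18: fault, frames (20 56 18)
22: fault, frames (20 56 18 22)
56: hit
22: hit
83: fault, evict 56, frames (20 18 22 83)
22: hit
83: hit
18: hit
Page faults: 5.

5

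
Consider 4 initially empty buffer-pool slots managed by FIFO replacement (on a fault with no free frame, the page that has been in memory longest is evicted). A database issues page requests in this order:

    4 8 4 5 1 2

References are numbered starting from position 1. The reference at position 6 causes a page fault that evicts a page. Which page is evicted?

4

pos 1: 4 -> miss, frames (4)
pos 2: 8 -> miss, frames (4 8)
pos 3: 4 -> hit
pos 4: 5 -> miss, frames (4 8 5)
pos 5: 1 -> miss, frames (4 8 5 1)
pos 6: 2 -> miss, evict 4, frames (8 5 1 2)
At position 6, page 4 is evicted.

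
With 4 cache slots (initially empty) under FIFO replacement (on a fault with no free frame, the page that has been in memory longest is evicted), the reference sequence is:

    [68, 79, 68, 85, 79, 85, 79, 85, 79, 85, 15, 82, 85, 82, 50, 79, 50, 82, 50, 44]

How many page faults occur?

68: fault, frames (68)
79: fault, frames (68 79)
68: hit
85: fault, frames (68 79 85)
79: hit
85: hit
79: hit
85: hit
79: hit
85: hit
15: fault, frames (68 79 85 15)
82: fault, evict 68, frames (79 85 15 82)
85: hit
82: hit
50: fault, evict 79, frames (85 15 82 50)
79: fault, evict 85, frames (15 82 50 79)
50: hit
82: hit
50: hit
44: fault, evict 15, frames (82 50 79 44)
Page faults: 8.

8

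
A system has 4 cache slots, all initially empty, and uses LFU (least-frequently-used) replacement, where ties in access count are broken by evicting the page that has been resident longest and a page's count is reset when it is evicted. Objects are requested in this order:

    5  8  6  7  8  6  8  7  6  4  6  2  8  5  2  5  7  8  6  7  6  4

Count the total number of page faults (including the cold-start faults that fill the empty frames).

10

5: miss, frames (5)
8: miss, frames (5 8)
6: miss, frames (5 8 6)
7: miss, frames (5 8 6 7)
8: hit
6: hit
8: hit
7: hit
6: hit
4: miss, evict 5, frames (8 6 7 4)
6: hit
2: miss, evict 4, frames (8 6 7 2)
8: hit
5: miss, evict 2, frames (8 6 7 5)
2: miss, evict 5, frames (8 6 7 2)
5: miss, evict 2, frames (8 6 7 5)
7: hit
8: hit
6: hit
7: hit
6: hit
4: miss, evict 5, frames (8 6 7 4)
Page faults: 10.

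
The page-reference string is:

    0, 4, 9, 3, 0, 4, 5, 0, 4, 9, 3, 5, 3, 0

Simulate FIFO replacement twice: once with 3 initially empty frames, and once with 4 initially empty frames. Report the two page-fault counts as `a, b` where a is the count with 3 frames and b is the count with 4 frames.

10, 11

3 frames: F F F F F F F . . F F . . F → 10 faults.
4 frames: F F F F . . F F F F F F . F → 11 faults.
11 > 10: adding a frame increased faults — Belady's anomaly.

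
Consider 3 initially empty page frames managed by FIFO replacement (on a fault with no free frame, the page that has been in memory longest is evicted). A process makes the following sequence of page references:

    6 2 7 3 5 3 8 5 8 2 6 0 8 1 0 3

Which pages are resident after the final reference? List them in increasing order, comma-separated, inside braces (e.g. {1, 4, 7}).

6 → fault, frames (6)
2 → fault, frames (6 2)
7 → fault, frames (6 2 7)
3 → fault, evict 6, frames (2 7 3)
5 → fault, evict 2, frames (7 3 5)
3 → hit
8 → fault, evict 7, frames (3 5 8)
5 → hit
8 → hit
2 → fault, evict 3, frames (5 8 2)
6 → fault, evict 5, frames (8 2 6)
0 → fault, evict 8, frames (2 6 0)
8 → fault, evict 2, frames (6 0 8)
1 → fault, evict 6, frames (0 8 1)
0 → hit
3 → fault, evict 0, frames (8 1 3)

{1, 3, 8}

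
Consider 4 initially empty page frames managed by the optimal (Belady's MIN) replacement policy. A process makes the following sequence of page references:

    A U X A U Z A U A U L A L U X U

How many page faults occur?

5

A -> miss, frames {A}
U -> miss, frames {A,U}
X -> miss, frames {A,U,X}
A -> hit
U -> hit
Z -> miss, frames {A,U,X,Z}
A -> hit
U -> hit
A -> hit
U -> hit
L -> miss, evict Z, frames {A,U,X,L}
A -> hit
L -> hit
U -> hit
X -> hit
U -> hit
Page faults: 5.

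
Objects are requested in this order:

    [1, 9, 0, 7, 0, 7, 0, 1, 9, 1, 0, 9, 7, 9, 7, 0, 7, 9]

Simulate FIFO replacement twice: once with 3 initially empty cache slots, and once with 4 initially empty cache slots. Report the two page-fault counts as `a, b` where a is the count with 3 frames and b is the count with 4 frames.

8, 4

3 frames: F F F F . . . F F . F . F . . . . . → 8 faults.
4 frames: F F F F . . . . . . . . . . . . . . → 4 faults.
4 < 8: adding a frame reduced faults, as is typical.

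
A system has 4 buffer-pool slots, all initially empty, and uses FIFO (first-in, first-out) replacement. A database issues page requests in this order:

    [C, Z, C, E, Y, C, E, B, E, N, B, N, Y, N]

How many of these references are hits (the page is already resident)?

C -> fault, frames {C}
Z -> fault, frames {C,Z}
C -> hit
E -> fault, frames {C,Z,E}
Y -> fault, frames {C,Z,E,Y}
C -> hit
E -> hit
B -> fault, evict C, frames {Z,E,Y,B}
E -> hit
N -> fault, evict Z, frames {E,Y,B,N}
B -> hit
N -> hit
Y -> hit
N -> hit
Hits: 8.

8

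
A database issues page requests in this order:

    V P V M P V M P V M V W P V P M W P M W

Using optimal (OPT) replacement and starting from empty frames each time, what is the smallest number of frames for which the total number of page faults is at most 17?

f=1: 20 faults
f=2: 11 faults
f=3: 5 faults
f=4: 4 faults
Smallest f with faults ≤ 17 is 2.

2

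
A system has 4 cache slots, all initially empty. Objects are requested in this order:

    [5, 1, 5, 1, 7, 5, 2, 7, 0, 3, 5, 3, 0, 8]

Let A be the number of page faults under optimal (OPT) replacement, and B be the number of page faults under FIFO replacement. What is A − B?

-1

Under OPT: F F . . F . F . F F . . . F → 7 faults.
Under FIFO: F F . . F . F . F F F . . F → 8 faults.
A − B = 7 − 8 = -1.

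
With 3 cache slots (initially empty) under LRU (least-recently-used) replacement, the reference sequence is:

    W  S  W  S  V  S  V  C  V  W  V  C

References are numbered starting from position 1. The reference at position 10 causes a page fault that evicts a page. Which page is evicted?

S

pos 1: W → miss, frames {W}
pos 2: S → miss, frames {W,S}
pos 3: W → hit
pos 4: S → hit
pos 5: V → miss, frames {W,S,V}
pos 6: S → hit
pos 7: V → hit
pos 8: C → miss, evict W, frames {S,V,C}
pos 9: V → hit
pos 10: W → miss, evict S, frames {C,V,W}
At position 10, page S is evicted.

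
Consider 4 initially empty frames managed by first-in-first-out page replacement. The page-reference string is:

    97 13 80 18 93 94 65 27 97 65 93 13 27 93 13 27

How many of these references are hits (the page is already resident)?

5

97: fault, frames {97}
13: fault, frames {97,13}
80: fault, frames {97,13,80}
18: fault, frames {97,13,80,18}
93: fault, evict 97, frames {13,80,18,93}
94: fault, evict 13, frames {80,18,93,94}
65: fault, evict 80, frames {18,93,94,65}
27: fault, evict 18, frames {93,94,65,27}
97: fault, evict 93, frames {94,65,27,97}
65: hit
93: fault, evict 94, frames {65,27,97,93}
13: fault, evict 65, frames {27,97,93,13}
27: hit
93: hit
13: hit
27: hit
Hits: 5.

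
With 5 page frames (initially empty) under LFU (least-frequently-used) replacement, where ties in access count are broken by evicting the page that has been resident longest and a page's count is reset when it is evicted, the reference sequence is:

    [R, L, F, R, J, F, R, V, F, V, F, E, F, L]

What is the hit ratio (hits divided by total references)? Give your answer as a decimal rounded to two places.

R → fault, frames (R)
L → fault, frames (R L)
F → fault, frames (R L F)
R → hit
J → fault, frames (R L F J)
F → hit
R → hit
V → fault, frames (R L F J V)
F → hit
V → hit
F → hit
E → fault, evict L, frames (R F J V E)
F → hit
L → fault, evict J, frames (R F V E L)
Hits: 7 of 14 references → 7/14 = 0.5000.

0.50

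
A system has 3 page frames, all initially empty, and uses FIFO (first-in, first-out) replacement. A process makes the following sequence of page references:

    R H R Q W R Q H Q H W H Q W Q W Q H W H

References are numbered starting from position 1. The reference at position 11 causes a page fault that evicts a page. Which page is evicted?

pos 1: R: miss, frames (R)
pos 2: H: miss, frames (R H)
pos 3: R: hit
pos 4: Q: miss, frames (R H Q)
pos 5: W: miss, evict R, frames (H Q W)
pos 6: R: miss, evict H, frames (Q W R)
pos 7: Q: hit
pos 8: H: miss, evict Q, frames (W R H)
pos 9: Q: miss, evict W, frames (R H Q)
pos 10: H: hit
pos 11: W: miss, evict R, frames (H Q W)
At position 11, page R is evicted.

R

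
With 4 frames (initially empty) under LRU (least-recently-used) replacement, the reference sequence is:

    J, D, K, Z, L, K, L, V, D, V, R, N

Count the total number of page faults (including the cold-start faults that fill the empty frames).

J -> miss, frames {J}
D -> miss, frames {J,D}
K -> miss, frames {J,D,K}
Z -> miss, frames {J,D,K,Z}
L -> miss, evict J, frames {D,K,Z,L}
K -> hit
L -> hit
V -> miss, evict D, frames {Z,K,L,V}
D -> miss, evict Z, frames {K,L,V,D}
V -> hit
R -> miss, evict K, frames {L,D,V,R}
N -> miss, evict L, frames {D,V,R,N}
Page faults: 9.

9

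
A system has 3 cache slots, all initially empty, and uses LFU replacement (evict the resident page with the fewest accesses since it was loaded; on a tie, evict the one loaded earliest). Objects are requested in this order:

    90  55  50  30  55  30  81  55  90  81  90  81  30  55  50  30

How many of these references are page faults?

10

90 -> fault, frames (90)
55 -> fault, frames (90 55)
50 -> fault, frames (90 55 50)
30 -> fault, evict 90, frames (55 50 30)
55 -> hit
30 -> hit
81 -> fault, evict 50, frames (55 30 81)
55 -> hit
90 -> fault, evict 81, frames (55 30 90)
81 -> fault, evict 90, frames (55 30 81)
90 -> fault, evict 81, frames (55 30 90)
81 -> fault, evict 90, frames (55 30 81)
30 -> hit
55 -> hit
50 -> fault, evict 81, frames (55 30 50)
30 -> hit
Page faults: 10.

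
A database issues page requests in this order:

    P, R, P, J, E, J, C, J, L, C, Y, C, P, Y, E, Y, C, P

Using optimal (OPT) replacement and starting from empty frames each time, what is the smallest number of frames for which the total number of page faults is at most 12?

2

f=1: 18 faults
f=2: 11 faults
f=3: 9 faults
f=4: 7 faults
f=5: 7 faults
f=6: 7 faults
f=7: 7 faults
Smallest f with faults ≤ 12 is 2.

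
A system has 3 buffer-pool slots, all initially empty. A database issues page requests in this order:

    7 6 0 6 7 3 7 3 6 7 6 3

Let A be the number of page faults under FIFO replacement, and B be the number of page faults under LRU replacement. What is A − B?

2

Under FIFO: F F F . . F F . F . . . → 6 faults.
Under LRU: F F F . . F . . . . . . → 4 faults.
A − B = 6 − 4 = 2.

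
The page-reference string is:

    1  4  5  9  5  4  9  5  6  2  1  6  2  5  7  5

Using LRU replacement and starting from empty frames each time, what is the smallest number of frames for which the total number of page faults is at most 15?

f=1: 16 faults
f=2: 14 faults
f=3: 9 faults
f=4: 8 faults
f=5: 8 faults
f=6: 7 faults
f=7: 7 faults
Smallest f with faults ≤ 15 is 2.

2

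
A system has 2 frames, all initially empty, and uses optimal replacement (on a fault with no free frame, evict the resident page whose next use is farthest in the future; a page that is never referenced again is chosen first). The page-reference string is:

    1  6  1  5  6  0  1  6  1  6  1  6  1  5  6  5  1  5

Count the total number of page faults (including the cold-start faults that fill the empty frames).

7

1 -> miss, frames (1)
6 -> miss, frames (1 6)
1 -> hit
5 -> miss, evict 1, frames (6 5)
6 -> hit
0 -> miss, evict 5, frames (6 0)
1 -> miss, evict 0, frames (6 1)
6 -> hit
1 -> hit
6 -> hit
1 -> hit
6 -> hit
1 -> hit
5 -> miss, evict 1, frames (6 5)
6 -> hit
5 -> hit
1 -> miss, evict 6, frames (5 1)
5 -> hit
Page faults: 7.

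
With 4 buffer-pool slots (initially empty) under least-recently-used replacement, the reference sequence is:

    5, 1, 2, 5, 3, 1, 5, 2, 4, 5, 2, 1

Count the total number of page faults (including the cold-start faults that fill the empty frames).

5 -> miss, frames (5)
1 -> miss, frames (5 1)
2 -> miss, frames (5 1 2)
5 -> hit
3 -> miss, frames (1 2 5 3)
1 -> hit
5 -> hit
2 -> hit
4 -> miss, evict 3, frames (1 5 2 4)
5 -> hit
2 -> hit
1 -> hit
Page faults: 5.

5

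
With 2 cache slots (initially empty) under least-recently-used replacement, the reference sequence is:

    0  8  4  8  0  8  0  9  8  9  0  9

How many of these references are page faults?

7

0: miss, frames [0]
8: miss, frames [0, 8]
4: miss, evict 0, frames [8, 4]
8: hit
0: miss, evict 4, frames [8, 0]
8: hit
0: hit
9: miss, evict 8, frames [0, 9]
8: miss, evict 0, frames [9, 8]
9: hit
0: miss, evict 8, frames [9, 0]
9: hit
Page faults: 7.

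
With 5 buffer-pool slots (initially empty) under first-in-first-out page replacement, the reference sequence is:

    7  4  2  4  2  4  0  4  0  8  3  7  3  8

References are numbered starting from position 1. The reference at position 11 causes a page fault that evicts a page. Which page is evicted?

pos 1: 7 → fault, frames {7}
pos 2: 4 → fault, frames {7,4}
pos 3: 2 → fault, frames {7,4,2}
pos 4: 4 → hit
pos 5: 2 → hit
pos 6: 4 → hit
pos 7: 0 → fault, frames {7,4,2,0}
pos 8: 4 → hit
pos 9: 0 → hit
pos 10: 8 → fault, frames {7,4,2,0,8}
pos 11: 3 → fault, evict 7, frames {4,2,0,8,3}
At position 11, page 7 is evicted.

7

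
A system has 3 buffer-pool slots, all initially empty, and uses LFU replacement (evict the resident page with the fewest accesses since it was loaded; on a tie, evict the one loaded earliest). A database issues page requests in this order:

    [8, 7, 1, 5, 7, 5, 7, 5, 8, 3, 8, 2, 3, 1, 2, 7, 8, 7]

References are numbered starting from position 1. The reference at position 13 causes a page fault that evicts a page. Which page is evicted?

2

pos 1: 8: miss, frames (8)
pos 2: 7: miss, frames (8 7)
pos 3: 1: miss, frames (8 7 1)
pos 4: 5: miss, evict 8, frames (7 1 5)
pos 5: 7: hit
pos 6: 5: hit
pos 7: 7: hit
pos 8: 5: hit
pos 9: 8: miss, evict 1, frames (7 5 8)
pos 10: 3: miss, evict 8, frames (7 5 3)
pos 11: 8: miss, evict 3, frames (7 5 8)
pos 12: 2: miss, evict 8, frames (7 5 2)
pos 13: 3: miss, evict 2, frames (7 5 3)
At position 13, page 2 is evicted.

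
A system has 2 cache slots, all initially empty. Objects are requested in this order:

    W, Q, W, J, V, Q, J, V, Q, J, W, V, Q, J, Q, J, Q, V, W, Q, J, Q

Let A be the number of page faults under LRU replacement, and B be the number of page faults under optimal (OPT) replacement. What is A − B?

Under LRU: F F . F F F F F F F F F F F . . . F F F F . → 17 faults.
Under OPT: F F . F F . F . F . F F . F . . . F F . F . → 12 faults.
A − B = 17 − 12 = 5.

5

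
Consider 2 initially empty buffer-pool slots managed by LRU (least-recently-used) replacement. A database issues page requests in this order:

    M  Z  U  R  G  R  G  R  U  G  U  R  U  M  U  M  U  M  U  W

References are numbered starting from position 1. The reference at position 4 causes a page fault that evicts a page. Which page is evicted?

pos 1: M -> fault, frames [M]
pos 2: Z -> fault, frames [M, Z]
pos 3: U -> fault, evict M, frames [Z, U]
pos 4: R -> fault, evict Z, frames [U, R]
At position 4, page Z is evicted.

Z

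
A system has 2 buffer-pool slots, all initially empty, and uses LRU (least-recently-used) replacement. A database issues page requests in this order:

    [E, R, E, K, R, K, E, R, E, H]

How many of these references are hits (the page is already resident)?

E → fault, frames (E)
R → fault, frames (E R)
E → hit
K → fault, evict R, frames (E K)
R → fault, evict E, frames (K R)
K → hit
E → fault, evict R, frames (K E)
R → fault, evict K, frames (E R)
E → hit
H → fault, evict R, frames (E H)
Hits: 3.

3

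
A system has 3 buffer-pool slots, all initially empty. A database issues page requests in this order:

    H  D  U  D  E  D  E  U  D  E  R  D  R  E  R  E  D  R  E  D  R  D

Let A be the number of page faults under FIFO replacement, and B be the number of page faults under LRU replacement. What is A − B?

1

Under FIFO: F F F . F . . . . . F F . . . . . . . . . . → 6 faults.
Under LRU: F F F . F . . . . . F . . . . . . . . . . . → 5 faults.
A − B = 6 − 5 = 1.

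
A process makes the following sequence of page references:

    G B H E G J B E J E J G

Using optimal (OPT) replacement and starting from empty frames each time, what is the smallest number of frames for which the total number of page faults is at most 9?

f=1: 12 faults
f=2: 8 faults
f=3: 6 faults
f=4: 5 faults
f=5: 5 faults
Smallest f with faults ≤ 9 is 2.

2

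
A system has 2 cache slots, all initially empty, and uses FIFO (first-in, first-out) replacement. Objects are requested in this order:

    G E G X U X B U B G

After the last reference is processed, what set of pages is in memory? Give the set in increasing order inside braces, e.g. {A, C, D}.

{B, G}

G → fault, frames {G}
E → fault, frames {G,E}
G → hit
X → fault, evict G, frames {E,X}
U → fault, evict E, frames {X,U}
X → hit
B → fault, evict X, frames {U,B}
U → hit
B → hit
G → fault, evict U, frames {B,G}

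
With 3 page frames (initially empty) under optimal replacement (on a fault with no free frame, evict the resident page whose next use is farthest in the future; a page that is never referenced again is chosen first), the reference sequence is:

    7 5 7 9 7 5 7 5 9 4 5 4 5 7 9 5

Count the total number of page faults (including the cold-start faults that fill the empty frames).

5

7 → fault, frames {7}
5 → fault, frames {7,5}
7 → hit
9 → fault, frames {7,5,9}
7 → hit
5 → hit
7 → hit
5 → hit
9 → hit
4 → fault, evict 9, frames {7,5,4}
5 → hit
4 → hit
5 → hit
7 → hit
9 → fault, evict 4, frames {7,5,9}
5 → hit
Page faults: 5.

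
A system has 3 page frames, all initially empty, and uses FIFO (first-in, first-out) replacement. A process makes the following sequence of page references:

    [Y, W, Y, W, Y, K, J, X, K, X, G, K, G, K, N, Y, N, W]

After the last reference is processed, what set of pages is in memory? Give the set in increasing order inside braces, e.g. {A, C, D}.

Y: miss, frames [Y]
W: miss, frames [Y, W]
Y: hit
W: hit
Y: hit
K: miss, frames [Y, W, K]
J: miss, evict Y, frames [W, K, J]
X: miss, evict W, frames [K, J, X]
K: hit
X: hit
G: miss, evict K, frames [J, X, G]
K: miss, evict J, frames [X, G, K]
G: hit
K: hit
N: miss, evict X, frames [G, K, N]
Y: miss, evict G, frames [K, N, Y]
N: hit
W: miss, evict K, frames [N, Y, W]

{N, W, Y}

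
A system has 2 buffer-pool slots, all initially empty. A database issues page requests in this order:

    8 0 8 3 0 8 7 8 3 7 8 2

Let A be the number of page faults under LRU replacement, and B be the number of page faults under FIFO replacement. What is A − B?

Under LRU: F F . F F F F . F F F F → 10 faults.
Under FIFO: F F . F . F F . F . F F → 8 faults.
A − B = 10 − 8 = 2.

2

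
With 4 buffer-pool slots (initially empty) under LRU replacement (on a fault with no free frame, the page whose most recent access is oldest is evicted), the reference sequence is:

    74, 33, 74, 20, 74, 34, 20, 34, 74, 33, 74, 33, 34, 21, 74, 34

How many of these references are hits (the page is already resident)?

11

74 -> fault, frames [74]
33 -> fault, frames [74, 33]
74 -> hit
20 -> fault, frames [33, 74, 20]
74 -> hit
34 -> fault, frames [33, 20, 74, 34]
20 -> hit
34 -> hit
74 -> hit
33 -> hit
74 -> hit
33 -> hit
34 -> hit
21 -> fault, evict 20, frames [74, 33, 34, 21]
74 -> hit
34 -> hit
Hits: 11.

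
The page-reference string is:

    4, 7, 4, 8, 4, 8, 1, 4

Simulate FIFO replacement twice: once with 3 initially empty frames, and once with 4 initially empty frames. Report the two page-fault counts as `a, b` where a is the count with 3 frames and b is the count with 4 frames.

3 frames: F F . F . . F F → 5 faults.
4 frames: F F . F . . F . → 4 faults.
4 < 5: adding a frame reduced faults, as is typical.

5, 4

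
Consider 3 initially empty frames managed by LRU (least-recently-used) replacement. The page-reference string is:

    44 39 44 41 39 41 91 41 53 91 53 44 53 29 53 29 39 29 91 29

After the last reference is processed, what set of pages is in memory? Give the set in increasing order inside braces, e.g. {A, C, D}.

{29, 39, 91}

44 → miss, frames {44}
39 → miss, frames {44,39}
44 → hit
41 → miss, frames {39,44,41}
39 → hit
41 → hit
91 → miss, evict 44, frames {39,41,91}
41 → hit
53 → miss, evict 39, frames {91,41,53}
91 → hit
53 → hit
44 → miss, evict 41, frames {91,53,44}
53 → hit
29 → miss, evict 91, frames {44,53,29}
53 → hit
29 → hit
39 → miss, evict 44, frames {53,29,39}
29 → hit
91 → miss, evict 53, frames {39,29,91}
29 → hit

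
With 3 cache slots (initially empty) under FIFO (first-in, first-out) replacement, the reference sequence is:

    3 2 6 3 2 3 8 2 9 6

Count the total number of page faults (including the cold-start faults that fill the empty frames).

5

3: fault, frames [3]
2: fault, frames [3, 2]
6: fault, frames [3, 2, 6]
3: hit
2: hit
3: hit
8: fault, evict 3, frames [2, 6, 8]
2: hit
9: fault, evict 2, frames [6, 8, 9]
6: hit
Page faults: 5.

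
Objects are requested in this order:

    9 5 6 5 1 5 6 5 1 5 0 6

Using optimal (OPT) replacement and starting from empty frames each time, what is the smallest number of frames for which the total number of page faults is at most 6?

f=1: 12 faults
f=2: 8 faults
f=3: 5 faults
f=4: 5 faults
f=5: 5 faults
Smallest f with faults ≤ 6 is 3.

3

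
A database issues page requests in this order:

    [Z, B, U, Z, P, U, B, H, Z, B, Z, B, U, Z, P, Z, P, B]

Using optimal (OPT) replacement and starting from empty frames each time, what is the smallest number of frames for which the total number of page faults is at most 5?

5

f=1: 18 faults
f=2: 10 faults
f=3: 7 faults
f=4: 6 faults
f=5: 5 faults
Smallest f with faults ≤ 5 is 5.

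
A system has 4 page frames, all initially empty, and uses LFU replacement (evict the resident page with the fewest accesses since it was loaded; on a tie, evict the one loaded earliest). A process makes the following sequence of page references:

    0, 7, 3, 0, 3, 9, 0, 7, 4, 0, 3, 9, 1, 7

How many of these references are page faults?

7

0: fault, frames [0]
7: fault, frames [0, 7]
3: fault, frames [0, 7, 3]
0: hit
3: hit
9: fault, frames [0, 7, 3, 9]
0: hit
7: hit
4: fault, evict 9, frames [0, 7, 3, 4]
0: hit
3: hit
9: fault, evict 4, frames [0, 7, 3, 9]
1: fault, evict 9, frames [0, 7, 3, 1]
7: hit
Page faults: 7.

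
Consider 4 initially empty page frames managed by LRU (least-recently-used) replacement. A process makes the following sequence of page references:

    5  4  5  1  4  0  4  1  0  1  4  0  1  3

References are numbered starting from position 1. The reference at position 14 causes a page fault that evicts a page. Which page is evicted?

5

pos 1: 5: fault, frames [5]
pos 2: 4: fault, frames [5, 4]
pos 3: 5: hit
pos 4: 1: fault, frames [4, 5, 1]
pos 5: 4: hit
pos 6: 0: fault, frames [5, 1, 4, 0]
pos 7: 4: hit
pos 8: 1: hit
pos 9: 0: hit
pos 10: 1: hit
pos 11: 4: hit
pos 12: 0: hit
pos 13: 1: hit
pos 14: 3: fault, evict 5, frames [4, 0, 1, 3]
At position 14, page 5 is evicted.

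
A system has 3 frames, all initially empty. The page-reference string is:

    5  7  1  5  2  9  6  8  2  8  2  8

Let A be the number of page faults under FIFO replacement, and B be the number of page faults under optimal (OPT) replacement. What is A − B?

Under FIFO: F F F . F F F F F . . . → 8 faults.
Under OPT: F F F . F F F F . . . . → 7 faults.
A − B = 8 − 7 = 1.

1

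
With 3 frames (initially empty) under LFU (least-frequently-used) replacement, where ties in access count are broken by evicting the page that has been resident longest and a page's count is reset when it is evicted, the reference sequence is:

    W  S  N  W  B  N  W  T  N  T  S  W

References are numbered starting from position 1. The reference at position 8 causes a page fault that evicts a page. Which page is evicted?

B

pos 1: W: miss, frames [W]
pos 2: S: miss, frames [W, S]
pos 3: N: miss, frames [W, S, N]
pos 4: W: hit
pos 5: B: miss, evict S, frames [W, N, B]
pos 6: N: hit
pos 7: W: hit
pos 8: T: miss, evict B, frames [W, N, T]
At position 8, page B is evicted.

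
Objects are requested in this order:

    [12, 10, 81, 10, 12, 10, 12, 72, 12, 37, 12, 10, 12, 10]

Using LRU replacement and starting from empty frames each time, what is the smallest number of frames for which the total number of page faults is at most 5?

f=1: 14 faults
f=2: 7 faults
f=3: 6 faults
f=4: 5 faults
f=5: 5 faults
Smallest f with faults ≤ 5 is 4.

4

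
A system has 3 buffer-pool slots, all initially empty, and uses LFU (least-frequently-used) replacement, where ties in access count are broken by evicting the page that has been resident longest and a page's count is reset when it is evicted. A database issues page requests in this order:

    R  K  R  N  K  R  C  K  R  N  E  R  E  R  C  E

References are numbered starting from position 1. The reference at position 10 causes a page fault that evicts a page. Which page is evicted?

pos 1: R -> miss, frames (R)
pos 2: K -> miss, frames (R K)
pos 3: R -> hit
pos 4: N -> miss, frames (R K N)
pos 5: K -> hit
pos 6: R -> hit
pos 7: C -> miss, evict N, frames (R K C)
pos 8: K -> hit
pos 9: R -> hit
pos 10: N -> miss, evict C, frames (R K N)
At position 10, page C is evicted.

C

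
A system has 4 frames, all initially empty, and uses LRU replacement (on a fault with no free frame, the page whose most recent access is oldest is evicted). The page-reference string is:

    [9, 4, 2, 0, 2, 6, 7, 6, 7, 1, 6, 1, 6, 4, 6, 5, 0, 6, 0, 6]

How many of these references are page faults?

9 -> fault, frames [9]
4 -> fault, frames [9, 4]
2 -> fault, frames [9, 4, 2]
0 -> fault, frames [9, 4, 2, 0]
2 -> hit
6 -> fault, evict 9, frames [4, 0, 2, 6]
7 -> fault, evict 4, frames [0, 2, 6, 7]
6 -> hit
7 -> hit
1 -> fault, evict 0, frames [2, 6, 7, 1]
6 -> hit
1 -> hit
6 -> hit
4 -> fault, evict 2, frames [7, 1, 6, 4]
6 -> hit
5 -> fault, evict 7, frames [1, 4, 6, 5]
0 -> fault, evict 1, frames [4, 6, 5, 0]
6 -> hit
0 -> hit
6 -> hit
Page faults: 10.

10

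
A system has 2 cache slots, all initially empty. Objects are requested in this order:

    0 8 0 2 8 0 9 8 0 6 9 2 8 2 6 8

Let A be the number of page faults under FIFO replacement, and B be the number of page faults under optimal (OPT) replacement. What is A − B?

Under FIFO: F F . F . F F F F F F F F . F . → 12 faults.
Under OPT: F F . F . F F . F F . F F . F . → 10 faults.
A − B = 12 − 10 = 2.

2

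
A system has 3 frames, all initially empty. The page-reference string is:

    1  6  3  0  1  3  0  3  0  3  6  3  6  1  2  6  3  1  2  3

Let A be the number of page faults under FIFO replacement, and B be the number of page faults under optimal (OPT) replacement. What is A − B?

2

Under FIFO: F F F F F . . . . . F F . . F . . F . . → 9 faults.
Under OPT: F F F F . . . . . . F . . . F . . F . . → 7 faults.
A − B = 9 − 7 = 2.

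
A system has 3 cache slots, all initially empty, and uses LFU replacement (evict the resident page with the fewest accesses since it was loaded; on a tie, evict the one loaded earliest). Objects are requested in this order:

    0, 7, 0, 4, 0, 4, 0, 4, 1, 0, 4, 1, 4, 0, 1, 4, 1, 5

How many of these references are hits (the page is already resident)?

13

0 → miss, frames (0)
7 → miss, frames (0 7)
0 → hit
4 → miss, frames (0 7 4)
0 → hit
4 → hit
0 → hit
4 → hit
1 → miss, evict 7, frames (0 4 1)
0 → hit
4 → hit
1 → hit
4 → hit
0 → hit
1 → hit
4 → hit
1 → hit
5 → miss, evict 1, frames (0 4 5)
Hits: 13.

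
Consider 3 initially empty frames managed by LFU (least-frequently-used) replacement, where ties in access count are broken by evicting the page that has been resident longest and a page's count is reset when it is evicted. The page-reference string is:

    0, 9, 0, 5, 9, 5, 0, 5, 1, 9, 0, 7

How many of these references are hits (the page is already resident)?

6

0: miss, frames (0)
9: miss, frames (0 9)
0: hit
5: miss, frames (0 9 5)
9: hit
5: hit
0: hit
5: hit
1: miss, evict 9, frames (0 5 1)
9: miss, evict 1, frames (0 5 9)
0: hit
7: miss, evict 9, frames (0 5 7)
Hits: 6.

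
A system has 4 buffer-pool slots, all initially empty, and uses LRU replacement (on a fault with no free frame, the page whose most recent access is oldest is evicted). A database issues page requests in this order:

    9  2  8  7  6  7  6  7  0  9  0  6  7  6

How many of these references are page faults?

7

9 -> miss, frames {9}
2 -> miss, frames {9,2}
8 -> miss, frames {9,2,8}
7 -> miss, frames {9,2,8,7}
6 -> miss, evict 9, frames {2,8,7,6}
7 -> hit
6 -> hit
7 -> hit
0 -> miss, evict 2, frames {8,6,7,0}
9 -> miss, evict 8, frames {6,7,0,9}
0 -> hit
6 -> hit
7 -> hit
6 -> hit
Page faults: 7.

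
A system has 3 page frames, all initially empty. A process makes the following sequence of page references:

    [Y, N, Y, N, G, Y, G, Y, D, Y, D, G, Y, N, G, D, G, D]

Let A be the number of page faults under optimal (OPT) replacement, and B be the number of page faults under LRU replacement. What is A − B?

-1

Under OPT: F F . . F . . . F . . . . F . . . . → 5 faults.
Under LRU: F F . . F . . . F . . . . F . F . . → 6 faults.
A − B = 5 − 6 = -1.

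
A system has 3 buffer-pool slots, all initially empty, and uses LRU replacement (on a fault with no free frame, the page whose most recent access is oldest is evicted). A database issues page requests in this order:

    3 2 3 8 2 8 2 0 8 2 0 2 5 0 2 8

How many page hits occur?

10

3 -> fault, frames {3}
2 -> fault, frames {3,2}
3 -> hit
8 -> fault, frames {2,3,8}
2 -> hit
8 -> hit
2 -> hit
0 -> fault, evict 3, frames {8,2,0}
8 -> hit
2 -> hit
0 -> hit
2 -> hit
5 -> fault, evict 8, frames {0,2,5}
0 -> hit
2 -> hit
8 -> fault, evict 5, frames {0,2,8}
Hits: 10.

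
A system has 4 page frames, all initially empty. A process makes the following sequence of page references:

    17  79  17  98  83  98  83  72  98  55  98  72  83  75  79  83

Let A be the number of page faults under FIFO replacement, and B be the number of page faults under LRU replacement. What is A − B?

Under FIFO: F F . F F . . F . F . . . F F F → 9 faults.
Under LRU: F F . F F . . F . F . . . F F . → 8 faults.
A − B = 9 − 8 = 1.

1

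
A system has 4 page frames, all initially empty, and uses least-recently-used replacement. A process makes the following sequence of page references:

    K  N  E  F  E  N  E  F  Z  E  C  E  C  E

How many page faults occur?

6

K → miss, frames (K)
N → miss, frames (K N)
E → miss, frames (K N E)
F → miss, frames (K N E F)
E → hit
N → hit
E → hit
F → hit
Z → miss, evict K, frames (N E F Z)
E → hit
C → miss, evict N, frames (F Z E C)
E → hit
C → hit
E → hit
Page faults: 6.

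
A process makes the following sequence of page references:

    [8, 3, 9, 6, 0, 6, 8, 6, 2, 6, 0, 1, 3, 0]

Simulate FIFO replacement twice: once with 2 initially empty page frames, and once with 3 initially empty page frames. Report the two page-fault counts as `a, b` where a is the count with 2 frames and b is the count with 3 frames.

12, 11

2 frames: F F F F F . F F F . F F F F → 12 faults.
3 frames: F F F F F . F . F F F F F . → 11 faults.
11 < 12: adding a frame reduced faults, as is typical.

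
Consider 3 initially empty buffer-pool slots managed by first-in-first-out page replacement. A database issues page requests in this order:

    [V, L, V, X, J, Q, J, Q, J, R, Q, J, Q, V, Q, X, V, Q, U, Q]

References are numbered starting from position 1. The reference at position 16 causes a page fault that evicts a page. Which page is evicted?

Q

pos 1: V → fault, frames {V}
pos 2: L → fault, frames {V,L}
pos 3: V → hit
pos 4: X → fault, frames {V,L,X}
pos 5: J → fault, evict V, frames {L,X,J}
pos 6: Q → fault, evict L, frames {X,J,Q}
pos 7: J → hit
pos 8: Q → hit
pos 9: J → hit
pos 10: R → fault, evict X, frames {J,Q,R}
pos 11: Q → hit
pos 12: J → hit
pos 13: Q → hit
pos 14: V → fault, evict J, frames {Q,R,V}
pos 15: Q → hit
pos 16: X → fault, evict Q, frames {R,V,X}
At position 16, page Q is evicted.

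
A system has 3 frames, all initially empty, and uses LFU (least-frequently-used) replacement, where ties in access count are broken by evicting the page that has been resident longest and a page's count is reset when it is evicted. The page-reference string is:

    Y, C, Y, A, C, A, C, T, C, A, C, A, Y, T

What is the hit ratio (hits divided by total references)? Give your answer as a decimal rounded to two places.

0.57

Y → fault, frames (Y)
C → fault, frames (Y C)
Y → hit
A → fault, frames (Y C A)
C → hit
A → hit
C → hit
T → fault, evict Y, frames (C A T)
C → hit
A → hit
C → hit
A → hit
Y → fault, evict T, frames (C A Y)
T → fault, evict Y, frames (C A T)
Hits: 8 of 14 references → 8/14 = 0.5714.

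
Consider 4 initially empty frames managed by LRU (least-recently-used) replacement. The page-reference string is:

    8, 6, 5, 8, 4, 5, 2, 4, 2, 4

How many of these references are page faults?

8 -> miss, frames (8)
6 -> miss, frames (8 6)
5 -> miss, frames (8 6 5)
8 -> hit
4 -> miss, frames (6 5 8 4)
5 -> hit
2 -> miss, evict 6, frames (8 4 5 2)
4 -> hit
2 -> hit
4 -> hit
Page faults: 5.

5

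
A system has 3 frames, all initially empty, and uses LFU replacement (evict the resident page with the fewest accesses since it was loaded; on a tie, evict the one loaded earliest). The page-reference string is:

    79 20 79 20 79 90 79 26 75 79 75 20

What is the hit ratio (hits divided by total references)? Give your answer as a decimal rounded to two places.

0.58

79 -> miss, frames [79]
20 -> miss, frames [79, 20]
79 -> hit
20 -> hit
79 -> hit
90 -> miss, frames [79, 20, 90]
79 -> hit
26 -> miss, evict 90, frames [79, 20, 26]
75 -> miss, evict 26, frames [79, 20, 75]
79 -> hit
75 -> hit
20 -> hit
Hits: 7 of 12 references → 7/12 = 0.5833.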